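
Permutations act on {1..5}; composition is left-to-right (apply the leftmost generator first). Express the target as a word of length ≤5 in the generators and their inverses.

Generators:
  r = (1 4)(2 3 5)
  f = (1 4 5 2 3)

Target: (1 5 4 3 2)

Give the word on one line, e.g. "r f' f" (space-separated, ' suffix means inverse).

  after r: (1 4)(2 3 5)
  after f: (1 5 3 2)
  after f: (1 2 4 5)
  after r': (1 5 4 3 2)

r f f r'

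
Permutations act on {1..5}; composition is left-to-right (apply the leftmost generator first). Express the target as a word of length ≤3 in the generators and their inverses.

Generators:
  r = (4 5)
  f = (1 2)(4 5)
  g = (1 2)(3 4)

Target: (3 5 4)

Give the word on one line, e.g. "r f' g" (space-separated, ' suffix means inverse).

g f'

  after g: (1 2)(3 4)
  after f': (3 5 4)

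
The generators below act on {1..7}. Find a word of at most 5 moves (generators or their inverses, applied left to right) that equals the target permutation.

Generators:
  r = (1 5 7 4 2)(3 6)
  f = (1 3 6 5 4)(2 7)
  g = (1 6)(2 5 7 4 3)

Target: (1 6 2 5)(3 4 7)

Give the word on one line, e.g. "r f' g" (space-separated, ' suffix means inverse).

  after g': (1 6)(2 3 4 7 5)
  after f: (1 5 7 4 2 6 3)
  after f: (1 4 7)(2 5)
  after g: (1 3 2 7 6)
  after r': (1 6 2 5)(3 4 7)

g' f f g r'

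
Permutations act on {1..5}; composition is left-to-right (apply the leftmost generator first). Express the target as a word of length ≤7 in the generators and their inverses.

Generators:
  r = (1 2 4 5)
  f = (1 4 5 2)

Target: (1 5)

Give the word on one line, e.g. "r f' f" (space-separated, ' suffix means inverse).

  after r: (1 2 4 5)
  after f': (1 5 2)
  after f': (1 4)
  after r': (1 2)(4 5)
  after f': (1 5)

r f' f' r' f'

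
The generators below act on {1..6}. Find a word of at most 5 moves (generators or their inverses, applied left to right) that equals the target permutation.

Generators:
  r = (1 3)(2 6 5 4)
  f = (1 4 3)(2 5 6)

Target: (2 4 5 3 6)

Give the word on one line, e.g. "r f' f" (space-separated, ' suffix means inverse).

  after r': (1 3)(2 4 5 6)
  after f': (1 4 2)
  after f': (2 3 4 6 5)
  after r': (1 3 5 4 2)
  after f: (2 4 5 3 6)

r' f' f' r' f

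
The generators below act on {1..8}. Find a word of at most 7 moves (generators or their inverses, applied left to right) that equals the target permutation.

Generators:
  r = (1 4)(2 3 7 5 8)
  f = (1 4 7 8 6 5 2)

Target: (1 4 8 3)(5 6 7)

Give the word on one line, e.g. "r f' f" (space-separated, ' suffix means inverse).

  after f: (1 4 7 8 6 5 2)
  after r': (2 4 3)(5 8 6 7)
  after f: (1 4 3)(2 7)(5 6 8)
  after r': (2 3 4)(5 6)(7 8)
  after r': (1 4 8 3)(5 6 7)

f r' f r' r'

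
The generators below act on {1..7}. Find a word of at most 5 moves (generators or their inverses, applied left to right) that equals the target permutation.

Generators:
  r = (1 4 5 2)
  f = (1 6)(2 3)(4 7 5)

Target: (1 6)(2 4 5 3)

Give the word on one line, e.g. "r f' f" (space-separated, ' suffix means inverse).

  after r': (1 2 5 4)
  after f: (1 3 2 4 6)(5 7)
  after f: (1 2 7 4)
  after r: (2 7 5)
  after f': (1 6)(2 4 5 3)

r' f f r f'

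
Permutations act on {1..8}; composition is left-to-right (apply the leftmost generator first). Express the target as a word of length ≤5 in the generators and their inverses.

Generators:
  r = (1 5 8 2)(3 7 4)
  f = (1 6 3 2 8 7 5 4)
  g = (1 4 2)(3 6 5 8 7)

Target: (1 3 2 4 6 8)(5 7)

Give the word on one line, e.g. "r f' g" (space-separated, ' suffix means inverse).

f r g'

  after f: (1 6 3 2 8 7 5 4)
  after r: (1 6 7 8 4 5 3)
  after g': (1 3 2 4 6 8)(5 7)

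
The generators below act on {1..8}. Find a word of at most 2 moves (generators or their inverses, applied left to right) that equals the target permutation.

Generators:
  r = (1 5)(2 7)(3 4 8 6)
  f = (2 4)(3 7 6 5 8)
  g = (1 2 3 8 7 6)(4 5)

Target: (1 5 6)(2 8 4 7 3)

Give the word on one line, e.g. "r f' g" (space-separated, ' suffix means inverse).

  after f: (2 4)(3 7 6 5 8)
  after r: (1 5 6)(2 8 4 7 3)

f r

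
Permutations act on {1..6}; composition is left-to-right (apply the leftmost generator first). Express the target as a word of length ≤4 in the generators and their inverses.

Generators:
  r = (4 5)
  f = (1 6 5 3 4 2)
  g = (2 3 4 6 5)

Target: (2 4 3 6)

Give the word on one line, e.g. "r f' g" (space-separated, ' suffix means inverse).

r g g

  after r: (4 5)
  after g: (2 3 4)(5 6)
  after g: (2 4 3 6)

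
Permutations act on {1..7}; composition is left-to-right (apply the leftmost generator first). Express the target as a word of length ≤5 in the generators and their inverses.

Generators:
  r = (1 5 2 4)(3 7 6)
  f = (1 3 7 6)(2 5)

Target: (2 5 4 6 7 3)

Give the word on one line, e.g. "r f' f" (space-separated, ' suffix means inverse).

f' r f f f

  after f': (1 6 7 3)(2 5)
  after r: (1 3 5 4)
  after f: (1 7 6)(2 5 4 3)
  after f: (1 6 3 5 4 7)
  after f: (2 5 4 6 7 3)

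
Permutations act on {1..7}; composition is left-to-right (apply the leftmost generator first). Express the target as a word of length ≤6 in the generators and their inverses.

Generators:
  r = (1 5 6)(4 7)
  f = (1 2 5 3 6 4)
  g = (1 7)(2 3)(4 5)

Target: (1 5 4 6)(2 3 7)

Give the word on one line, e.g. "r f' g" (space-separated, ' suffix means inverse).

r' f' r f r'

  after r': (1 6 5)(4 7)
  after f': (1 3 5 4 7 6 2)
  after r: (1 3 6 2 5 7)
  after f: (1 6 5 7 2 3 4)
  after r': (1 5 4 6)(2 3 7)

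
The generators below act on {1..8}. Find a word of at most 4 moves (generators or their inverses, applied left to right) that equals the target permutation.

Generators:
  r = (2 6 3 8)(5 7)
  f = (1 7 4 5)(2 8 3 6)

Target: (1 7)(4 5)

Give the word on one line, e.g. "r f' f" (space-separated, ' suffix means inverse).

  after r: (2 6 3 8)(5 7)
  after f: (1 7)(4 5)

r f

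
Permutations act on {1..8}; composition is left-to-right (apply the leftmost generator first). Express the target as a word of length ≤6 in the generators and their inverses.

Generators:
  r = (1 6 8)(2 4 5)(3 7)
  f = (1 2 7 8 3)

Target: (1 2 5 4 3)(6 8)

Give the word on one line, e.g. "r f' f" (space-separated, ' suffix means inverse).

r' f f f

  after r': (1 8 6)(2 5 4)(3 7)
  after f: (1 3 8 6 2 5 4 7)
  after f: (2 5 4 8 6 7)
  after f: (1 2 5 4 3)(6 8)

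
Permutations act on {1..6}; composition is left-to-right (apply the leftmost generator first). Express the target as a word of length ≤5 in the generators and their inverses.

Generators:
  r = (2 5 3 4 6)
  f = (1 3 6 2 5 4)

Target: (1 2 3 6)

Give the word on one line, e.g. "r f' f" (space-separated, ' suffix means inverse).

  after r: (2 5 3 4 6)
  after f': (1 4 3 5)
  after f': (1 5 4)(2 6 3)
  after f': (1 2 3 6)

r f' f' f'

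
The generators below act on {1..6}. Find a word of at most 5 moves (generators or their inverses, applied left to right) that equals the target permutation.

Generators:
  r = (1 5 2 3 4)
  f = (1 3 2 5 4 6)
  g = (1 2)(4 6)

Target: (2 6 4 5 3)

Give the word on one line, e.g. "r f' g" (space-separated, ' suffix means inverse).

r r g g g

  after r: (1 5 2 3 4)
  after r: (1 2 4 5 3)
  after g: (2 6 4 5 3)
  after g: (1 2 4 5 3)
  after g: (2 6 4 5 3)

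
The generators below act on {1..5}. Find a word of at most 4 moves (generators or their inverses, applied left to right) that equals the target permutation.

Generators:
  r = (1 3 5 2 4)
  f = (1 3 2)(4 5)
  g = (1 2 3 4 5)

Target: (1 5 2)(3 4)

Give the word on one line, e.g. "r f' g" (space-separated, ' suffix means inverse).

  after f': (1 2 3)(4 5)
  after r': (1 5 2)(3 4)

f' r'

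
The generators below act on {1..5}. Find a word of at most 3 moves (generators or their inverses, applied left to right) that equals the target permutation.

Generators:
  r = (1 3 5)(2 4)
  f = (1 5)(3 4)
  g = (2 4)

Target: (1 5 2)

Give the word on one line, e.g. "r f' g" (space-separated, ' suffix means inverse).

r' f r'

  after r': (1 5 3)(2 4)
  after f: (2 3 5 4)
  after r': (1 5 2)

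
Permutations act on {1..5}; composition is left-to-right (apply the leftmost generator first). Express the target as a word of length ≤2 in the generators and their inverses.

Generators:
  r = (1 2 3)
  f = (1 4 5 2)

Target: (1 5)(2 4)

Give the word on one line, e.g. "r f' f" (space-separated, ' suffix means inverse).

f f

  after f: (1 4 5 2)
  after f: (1 5)(2 4)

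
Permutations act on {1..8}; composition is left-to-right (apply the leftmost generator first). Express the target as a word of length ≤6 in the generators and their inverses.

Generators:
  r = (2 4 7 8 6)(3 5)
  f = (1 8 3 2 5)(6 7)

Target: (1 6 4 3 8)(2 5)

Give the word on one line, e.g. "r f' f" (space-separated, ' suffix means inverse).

  after f': (1 5 2 3 8)(6 7)
  after f': (1 2 8 5 3)
  after r: (1 4 7 8 3)(2 6)
  after r: (1 7 6 4 8 5 3)
  after f: (1 6 4 3 8)(2 5)

f' f' r r f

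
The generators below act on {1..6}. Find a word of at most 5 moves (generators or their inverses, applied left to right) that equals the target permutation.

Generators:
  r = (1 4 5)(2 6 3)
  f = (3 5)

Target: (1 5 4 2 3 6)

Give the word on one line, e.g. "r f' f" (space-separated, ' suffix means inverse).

  after r: (1 4 5)(2 6 3)
  after f: (1 4 3 2 6 5)
  after r: (1 5 4 2 3 6)
  after f: (1 3 6)(2 5 4)
  after f: (1 5 4 2 3 6)

r f r f f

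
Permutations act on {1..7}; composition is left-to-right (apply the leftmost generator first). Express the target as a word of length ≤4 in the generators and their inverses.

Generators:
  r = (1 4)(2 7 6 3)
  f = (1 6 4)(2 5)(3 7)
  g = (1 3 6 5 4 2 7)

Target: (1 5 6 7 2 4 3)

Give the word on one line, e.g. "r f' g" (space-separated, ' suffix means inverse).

  after f: (1 6 4)(2 5)(3 7)
  after f: (1 4 6)
  after g': (1 5 6 7 2 4 3)

f f g'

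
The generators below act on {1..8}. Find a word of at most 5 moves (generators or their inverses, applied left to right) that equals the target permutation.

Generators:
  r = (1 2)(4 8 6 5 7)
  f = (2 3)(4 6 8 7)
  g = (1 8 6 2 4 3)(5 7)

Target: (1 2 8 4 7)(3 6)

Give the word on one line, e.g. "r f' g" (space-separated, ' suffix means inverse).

  after f: (2 3)(4 6 8 7)
  after g': (1 3 6)(2 4 8 5 7)
  after r': (1 3 8 6 2 7)
  after f': (1 2 8 4 7)(3 6)

f g' r' f'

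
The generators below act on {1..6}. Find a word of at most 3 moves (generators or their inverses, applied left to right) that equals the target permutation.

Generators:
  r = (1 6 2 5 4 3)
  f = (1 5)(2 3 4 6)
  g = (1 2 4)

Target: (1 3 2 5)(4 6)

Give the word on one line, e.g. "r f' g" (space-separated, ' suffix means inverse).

  after g: (1 2 4)
  after g: (1 4 2)
  after f': (1 3 2 5)(4 6)

g g f'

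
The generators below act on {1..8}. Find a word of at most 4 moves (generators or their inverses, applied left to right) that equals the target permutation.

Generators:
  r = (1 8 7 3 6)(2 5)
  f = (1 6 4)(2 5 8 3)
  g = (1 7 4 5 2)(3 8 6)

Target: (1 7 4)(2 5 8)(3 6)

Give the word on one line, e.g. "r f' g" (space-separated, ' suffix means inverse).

r r f

  after r: (1 8 7 3 6)(2 5)
  after r: (1 7 6 8 3)
  after f: (1 7 4)(2 5 8)(3 6)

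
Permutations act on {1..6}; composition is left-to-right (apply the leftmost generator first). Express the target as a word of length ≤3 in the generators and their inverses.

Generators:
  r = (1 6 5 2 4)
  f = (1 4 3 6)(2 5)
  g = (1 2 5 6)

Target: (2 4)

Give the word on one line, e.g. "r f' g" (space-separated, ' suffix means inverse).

g' r'

  after g': (1 6 5 2)
  after r': (2 4)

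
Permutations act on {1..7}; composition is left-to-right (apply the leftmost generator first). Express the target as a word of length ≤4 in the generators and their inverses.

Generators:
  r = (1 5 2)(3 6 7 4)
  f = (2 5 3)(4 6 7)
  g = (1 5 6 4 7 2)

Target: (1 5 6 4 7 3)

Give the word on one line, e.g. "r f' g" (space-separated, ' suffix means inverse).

  after f: (2 5 3)(4 6 7)
  after r: (1 5 6 4 7 3)

f r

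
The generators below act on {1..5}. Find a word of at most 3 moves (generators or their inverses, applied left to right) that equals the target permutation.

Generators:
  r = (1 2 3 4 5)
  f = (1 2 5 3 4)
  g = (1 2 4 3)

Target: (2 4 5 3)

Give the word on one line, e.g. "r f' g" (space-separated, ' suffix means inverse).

r' g' r

  after r': (1 5 4 3 2)
  after g': (1 5 2 3)
  after r: (2 4 5 3)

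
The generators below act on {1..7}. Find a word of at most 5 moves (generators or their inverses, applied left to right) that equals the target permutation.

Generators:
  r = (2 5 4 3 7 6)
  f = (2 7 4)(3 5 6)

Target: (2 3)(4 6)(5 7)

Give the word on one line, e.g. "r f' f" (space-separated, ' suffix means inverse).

f r' r' f' r'

  after f: (2 7 4)(3 5 6)
  after r': (2 3)(4 6)(5 7)
  after r': (2 4 7)(3 6 5)
  after f': (2 7 4)(3 5 6)
  after r': (2 3)(4 6)(5 7)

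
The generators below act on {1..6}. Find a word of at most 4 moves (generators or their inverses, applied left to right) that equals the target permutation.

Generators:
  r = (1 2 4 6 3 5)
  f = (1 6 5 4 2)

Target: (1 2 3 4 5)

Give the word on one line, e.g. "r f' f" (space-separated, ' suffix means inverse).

r f' r'

  after r: (1 2 4 6 3 5)
  after f': (1 4)(2 5)(3 6)
  after r': (1 2 3 4 5)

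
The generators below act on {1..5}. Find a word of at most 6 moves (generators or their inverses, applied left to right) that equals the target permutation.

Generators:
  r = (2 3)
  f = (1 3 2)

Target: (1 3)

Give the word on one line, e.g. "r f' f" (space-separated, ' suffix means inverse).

  after f': (1 2 3)
  after r': (1 3)
  after r': (1 2 3)
  after r': (1 3)

f' r' r' r'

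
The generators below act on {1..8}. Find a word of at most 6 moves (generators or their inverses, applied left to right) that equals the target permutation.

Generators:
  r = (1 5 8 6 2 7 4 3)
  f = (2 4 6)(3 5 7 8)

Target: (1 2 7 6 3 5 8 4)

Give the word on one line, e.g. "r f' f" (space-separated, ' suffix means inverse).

f' r f' r' f'

  after f': (2 6 4)(3 8 7 5)
  after r: (1 5)(3 6)(4 7 8)
  after f': (1 3 4 5)(2 6 8)
  after r': (1 4)(2 8 6 5 3 7)
  after f': (1 2 7 6 3 5 8 4)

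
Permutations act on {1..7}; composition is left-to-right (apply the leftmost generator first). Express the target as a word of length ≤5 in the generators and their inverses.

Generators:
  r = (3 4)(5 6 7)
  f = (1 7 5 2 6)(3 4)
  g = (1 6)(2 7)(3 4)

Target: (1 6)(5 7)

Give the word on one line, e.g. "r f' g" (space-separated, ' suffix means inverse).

  after f': (1 6 2 5 7)(3 4)
  after g': (2 5)(6 7)
  after r': (2 7 5)(3 4)
  after g': (1 6)(5 7)

f' g' r' g'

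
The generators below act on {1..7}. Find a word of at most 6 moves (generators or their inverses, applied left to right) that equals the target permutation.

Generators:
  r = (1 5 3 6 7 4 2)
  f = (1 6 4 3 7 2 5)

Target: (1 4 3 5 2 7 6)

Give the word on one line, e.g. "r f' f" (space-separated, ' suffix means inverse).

  after f: (1 6 4 3 7 2 5)
  after r': (1 3 6 7 4 5 2)
  after f: (1 7 3 4)(2 6)
  after f: (1 2 4 6 5)
  after r': (1 4 3 5 2 7 6)

f r' f f r'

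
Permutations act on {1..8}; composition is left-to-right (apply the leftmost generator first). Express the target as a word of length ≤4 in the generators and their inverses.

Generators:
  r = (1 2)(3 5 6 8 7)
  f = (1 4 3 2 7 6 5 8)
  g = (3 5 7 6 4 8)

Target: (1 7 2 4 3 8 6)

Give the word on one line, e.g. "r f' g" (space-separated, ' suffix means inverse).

r f

  after r: (1 2)(3 5 6 8 7)
  after f: (1 7 2 4 3 8 6)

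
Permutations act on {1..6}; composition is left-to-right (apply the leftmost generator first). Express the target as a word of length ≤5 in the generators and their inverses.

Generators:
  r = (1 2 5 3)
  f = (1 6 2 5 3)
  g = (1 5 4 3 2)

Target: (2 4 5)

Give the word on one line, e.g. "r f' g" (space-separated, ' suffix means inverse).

  after r': (1 3 5 2)
  after r': (1 5)(2 3)
  after g': (2 4 5)

r' r' g'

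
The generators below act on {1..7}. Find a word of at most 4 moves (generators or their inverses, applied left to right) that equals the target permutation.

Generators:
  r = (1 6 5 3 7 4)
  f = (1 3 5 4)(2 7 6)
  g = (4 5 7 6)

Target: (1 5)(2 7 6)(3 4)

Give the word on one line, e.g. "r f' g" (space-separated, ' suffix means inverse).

  after f': (1 4 5 3)(2 6 7)
  after f': (1 5)(2 7 6)(3 4)

f' f'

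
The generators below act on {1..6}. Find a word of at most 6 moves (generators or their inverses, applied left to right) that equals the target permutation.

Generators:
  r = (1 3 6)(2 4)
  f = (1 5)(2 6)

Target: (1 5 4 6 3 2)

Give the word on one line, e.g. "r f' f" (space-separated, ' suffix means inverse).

  after r: (1 3 6)(2 4)
  after f': (1 3 2 4 6 5)
  after r': (3 4)(5 6)
  after f: (1 5 2 6)(3 4)
  after r: (1 5 4 6 3 2)

r f' r' f r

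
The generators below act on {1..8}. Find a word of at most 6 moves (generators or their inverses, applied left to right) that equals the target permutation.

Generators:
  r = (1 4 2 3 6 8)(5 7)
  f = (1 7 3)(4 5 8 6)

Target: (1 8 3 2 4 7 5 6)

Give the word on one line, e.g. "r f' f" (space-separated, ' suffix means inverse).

  after f': (1 3 7)(4 6 8 5)
  after f': (1 7 3)(4 8)(5 6)
  after f': (4 5 8 6)
  after r': (1 8 3 2 4 7 5 6)

f' f' f' r'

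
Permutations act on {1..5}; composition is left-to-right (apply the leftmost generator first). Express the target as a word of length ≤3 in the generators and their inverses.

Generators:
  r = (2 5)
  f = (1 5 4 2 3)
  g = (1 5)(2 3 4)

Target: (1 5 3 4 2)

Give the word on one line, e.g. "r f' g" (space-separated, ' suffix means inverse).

r g

  after r: (2 5)
  after g: (1 5 3 4 2)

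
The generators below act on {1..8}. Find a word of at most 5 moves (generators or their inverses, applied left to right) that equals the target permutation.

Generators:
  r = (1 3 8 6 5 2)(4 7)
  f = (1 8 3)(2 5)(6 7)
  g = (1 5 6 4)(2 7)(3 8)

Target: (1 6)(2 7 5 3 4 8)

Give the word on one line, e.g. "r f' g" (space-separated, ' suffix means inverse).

r' g' g' f r'

  after r': (1 2 5 6 8 3)(4 7)
  after g': (1 7 6 3 4 2)
  after g': (1 2 4 7 5)(3 6 8)
  after f: (1 5 8)(2 4 6 3 7)
  after r': (1 6)(2 7 5 3 4 8)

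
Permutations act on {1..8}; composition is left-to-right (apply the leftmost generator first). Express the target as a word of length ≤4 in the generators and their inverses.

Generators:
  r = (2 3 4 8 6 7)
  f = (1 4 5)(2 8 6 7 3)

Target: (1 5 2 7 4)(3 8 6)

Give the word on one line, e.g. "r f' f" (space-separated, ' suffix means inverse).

  after f': (1 5 4)(2 3 7 6 8)
  after r': (1 5 3 6 4)(7 8)
  after r': (1 5 2 7 4)(3 8 6)

f' r' r'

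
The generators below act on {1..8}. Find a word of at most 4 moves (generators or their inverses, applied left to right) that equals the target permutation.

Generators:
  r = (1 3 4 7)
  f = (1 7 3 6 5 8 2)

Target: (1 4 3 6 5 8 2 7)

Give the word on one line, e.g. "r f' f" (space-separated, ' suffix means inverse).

  after f: (1 7 3 6 5 8 2)
  after r': (1 4 3 6 5 8 2 7)

f r'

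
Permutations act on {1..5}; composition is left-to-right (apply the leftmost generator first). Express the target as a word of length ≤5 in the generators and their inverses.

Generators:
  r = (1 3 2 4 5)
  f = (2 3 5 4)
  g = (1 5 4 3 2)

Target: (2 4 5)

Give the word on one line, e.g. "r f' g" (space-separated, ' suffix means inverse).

  after r': (1 5 4 2 3)
  after g: (1 4)(3 5)
  after f: (1 2 3 4)
  after f: (1 3 2 5 4)
  after r': (2 4 5)

r' g f f r'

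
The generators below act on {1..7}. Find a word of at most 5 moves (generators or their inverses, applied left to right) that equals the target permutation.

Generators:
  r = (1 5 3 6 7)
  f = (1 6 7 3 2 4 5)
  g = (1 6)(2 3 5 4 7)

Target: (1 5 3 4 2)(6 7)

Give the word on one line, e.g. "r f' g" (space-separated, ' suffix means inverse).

  after f': (1 5 4 2 3 7 6)
  after g: (1 4 3 2 5 7)
  after f: (1 5 3 4 2)(6 7)

f' g f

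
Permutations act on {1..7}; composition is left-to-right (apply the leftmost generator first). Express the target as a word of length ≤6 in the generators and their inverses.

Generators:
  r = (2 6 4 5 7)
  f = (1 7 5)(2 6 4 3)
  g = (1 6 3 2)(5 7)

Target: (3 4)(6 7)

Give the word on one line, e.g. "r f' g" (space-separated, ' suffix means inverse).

r g' r g'

  after r: (2 6 4 5 7)
  after g': (1 2)(3 6 4 7)
  after r: (1 6 5 7 3 4 2)
  after g': (3 4)(6 7)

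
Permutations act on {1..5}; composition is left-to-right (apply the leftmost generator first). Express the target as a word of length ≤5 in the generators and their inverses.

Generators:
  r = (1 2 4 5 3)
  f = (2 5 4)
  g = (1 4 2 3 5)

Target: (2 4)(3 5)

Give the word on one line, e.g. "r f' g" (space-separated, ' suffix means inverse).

g r g

  after g: (1 4 2 3 5)
  after r: (1 5 2)
  after g: (2 4)(3 5)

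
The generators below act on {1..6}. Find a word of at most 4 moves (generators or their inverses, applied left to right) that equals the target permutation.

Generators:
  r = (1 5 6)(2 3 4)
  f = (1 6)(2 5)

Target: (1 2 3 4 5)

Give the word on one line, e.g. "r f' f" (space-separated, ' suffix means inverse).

r f

  after r: (1 5 6)(2 3 4)
  after f: (1 2 3 4 5)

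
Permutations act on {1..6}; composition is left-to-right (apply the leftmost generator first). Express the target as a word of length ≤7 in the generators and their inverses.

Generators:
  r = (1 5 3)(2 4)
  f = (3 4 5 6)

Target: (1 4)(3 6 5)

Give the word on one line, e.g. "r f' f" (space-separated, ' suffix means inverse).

r r f r r

  after r: (1 5 3)(2 4)
  after r: (1 3 5)
  after f: (1 4 5)(3 6)
  after r: (1 2 4 3 6)
  after r: (1 4)(3 6 5)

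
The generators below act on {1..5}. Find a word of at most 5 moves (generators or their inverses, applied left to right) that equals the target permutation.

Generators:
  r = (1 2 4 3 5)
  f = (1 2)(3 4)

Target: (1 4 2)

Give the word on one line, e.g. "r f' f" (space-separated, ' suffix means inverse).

r f r' r' f'

  after r: (1 2 4 3 5)
  after f: (2 3 5)
  after r': (1 5)(2 4)
  after r': (1 3 4)
  after f': (1 4 2)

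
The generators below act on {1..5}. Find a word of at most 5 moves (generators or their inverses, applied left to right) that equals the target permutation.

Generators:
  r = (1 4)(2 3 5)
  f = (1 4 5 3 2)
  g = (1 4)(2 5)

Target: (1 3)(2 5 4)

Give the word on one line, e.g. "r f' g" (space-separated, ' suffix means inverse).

r' f g' f'

  after r': (1 4)(2 5 3)
  after f: (1 5 2 3)
  after g': (1 2 3 4)
  after f': (1 3)(2 5 4)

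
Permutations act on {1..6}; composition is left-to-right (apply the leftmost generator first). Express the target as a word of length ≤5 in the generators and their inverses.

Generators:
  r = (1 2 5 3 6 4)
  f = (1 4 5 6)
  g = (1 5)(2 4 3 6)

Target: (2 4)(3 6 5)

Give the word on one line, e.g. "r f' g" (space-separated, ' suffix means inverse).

  after r: (1 2 5 3 6 4)
  after f': (1 2 4 6)(3 5)
  after r: (1 5 6 2)
  after f': (1 4)(2 6)
  after r: (2 4)(3 6 5)

r f' r f' r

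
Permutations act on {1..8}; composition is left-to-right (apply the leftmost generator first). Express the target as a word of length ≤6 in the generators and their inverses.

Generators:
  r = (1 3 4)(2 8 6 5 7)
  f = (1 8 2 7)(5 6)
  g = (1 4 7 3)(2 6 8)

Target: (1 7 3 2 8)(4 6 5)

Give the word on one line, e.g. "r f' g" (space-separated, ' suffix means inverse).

f' g' f f g

  after f': (1 7 2 8)(5 6)
  after g': (1 4)(2 6 5)(3 7 8)
  after f: (1 4 8 3)(2 5 7)
  after f: (1 4 2 6 5)(3 8)
  after g: (1 7 3 2 8)(4 6 5)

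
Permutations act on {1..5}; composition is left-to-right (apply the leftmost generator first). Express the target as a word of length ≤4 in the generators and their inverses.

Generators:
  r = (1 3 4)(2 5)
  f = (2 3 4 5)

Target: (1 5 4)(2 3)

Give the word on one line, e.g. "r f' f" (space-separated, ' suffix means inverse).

  after f': (2 5 4 3)
  after r': (1 4)(3 5)
  after f: (1 5 4)(2 3)

f' r' f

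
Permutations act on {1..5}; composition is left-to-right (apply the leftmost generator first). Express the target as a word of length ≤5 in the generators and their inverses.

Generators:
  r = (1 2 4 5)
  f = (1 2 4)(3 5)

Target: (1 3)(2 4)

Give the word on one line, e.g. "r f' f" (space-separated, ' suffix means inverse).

f r r f'

  after f: (1 2 4)(3 5)
  after r: (1 4 2 5 3)
  after r: (1 5 3 2)
  after f': (1 3)(2 4)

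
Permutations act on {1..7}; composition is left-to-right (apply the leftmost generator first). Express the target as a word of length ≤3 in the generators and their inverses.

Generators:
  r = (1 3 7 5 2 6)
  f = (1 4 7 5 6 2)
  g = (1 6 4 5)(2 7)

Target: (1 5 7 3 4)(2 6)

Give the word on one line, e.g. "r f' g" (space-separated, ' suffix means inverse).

  after r': (1 6 2 5 7 3)
  after g: (1 4 5 2)(3 6 7)
  after g: (1 5 7 3 4)(2 6)

r' g g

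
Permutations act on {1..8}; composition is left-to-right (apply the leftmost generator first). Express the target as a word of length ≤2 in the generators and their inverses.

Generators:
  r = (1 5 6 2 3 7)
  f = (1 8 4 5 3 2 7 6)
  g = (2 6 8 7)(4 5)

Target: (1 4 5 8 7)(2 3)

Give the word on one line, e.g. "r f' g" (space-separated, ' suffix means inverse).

  after r: (1 5 6 2 3 7)
  after g: (1 4 5 8 7)(2 3)

r g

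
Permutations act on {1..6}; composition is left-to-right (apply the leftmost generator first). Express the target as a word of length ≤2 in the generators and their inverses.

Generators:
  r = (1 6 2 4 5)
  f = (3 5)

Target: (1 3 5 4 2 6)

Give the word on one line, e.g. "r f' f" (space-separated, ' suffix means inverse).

r' f

  after r': (1 5 4 2 6)
  after f: (1 3 5 4 2 6)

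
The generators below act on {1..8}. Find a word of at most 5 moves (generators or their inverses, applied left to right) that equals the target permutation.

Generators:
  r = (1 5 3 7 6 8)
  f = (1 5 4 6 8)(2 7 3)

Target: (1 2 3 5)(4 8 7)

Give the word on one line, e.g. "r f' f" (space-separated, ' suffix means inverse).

r' r' r' f f

  after r': (1 8 6 7 3 5)
  after r': (1 6 3)(5 8 7)
  after r': (1 7)(3 8)(5 6)
  after f: (1 3)(2 7 5 8)(4 6)
  after f: (1 2 3 5)(4 8 7)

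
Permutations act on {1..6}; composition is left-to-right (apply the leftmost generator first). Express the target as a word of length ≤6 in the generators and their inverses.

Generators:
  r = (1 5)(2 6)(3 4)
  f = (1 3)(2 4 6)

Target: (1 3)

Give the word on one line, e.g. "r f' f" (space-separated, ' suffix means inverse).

f' f' f' r' r'

  after f': (1 3)(2 6 4)
  after f': (2 4 6)
  after f': (1 3)
  after r': (1 4 3 5)(2 6)
  after r': (1 3)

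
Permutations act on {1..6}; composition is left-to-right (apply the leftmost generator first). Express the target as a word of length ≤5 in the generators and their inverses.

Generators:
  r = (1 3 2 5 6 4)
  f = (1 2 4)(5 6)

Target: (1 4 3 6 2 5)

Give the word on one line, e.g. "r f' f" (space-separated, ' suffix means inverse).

  after r: (1 3 2 5 6 4)
  after r: (1 2 6)(3 5 4)
  after f: (1 4 3 6 2 5)

r r f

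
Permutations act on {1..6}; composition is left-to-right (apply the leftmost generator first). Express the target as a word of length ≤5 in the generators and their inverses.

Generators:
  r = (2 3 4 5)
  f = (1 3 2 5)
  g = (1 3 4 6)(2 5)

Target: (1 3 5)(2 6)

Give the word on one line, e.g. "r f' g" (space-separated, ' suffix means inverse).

  after g: (1 3 4 6)(2 5)
  after f: (1 2)(3 4 6)
  after g': (1 5 2 6)
  after f: (2 6 3)
  after f: (1 3 5)(2 6)

g f g' f f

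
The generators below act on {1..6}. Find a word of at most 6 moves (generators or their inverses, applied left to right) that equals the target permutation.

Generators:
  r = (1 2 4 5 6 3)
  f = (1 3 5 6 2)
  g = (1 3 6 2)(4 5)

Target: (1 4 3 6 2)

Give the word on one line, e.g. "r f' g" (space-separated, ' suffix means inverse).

  after g: (1 3 6 2)(4 5)
  after f: (1 5 4 6)(2 3)
  after g: (1 4 2 6 3)
  after g: (1 5 4)
  after g: (1 4 3 6 2)

g f g g g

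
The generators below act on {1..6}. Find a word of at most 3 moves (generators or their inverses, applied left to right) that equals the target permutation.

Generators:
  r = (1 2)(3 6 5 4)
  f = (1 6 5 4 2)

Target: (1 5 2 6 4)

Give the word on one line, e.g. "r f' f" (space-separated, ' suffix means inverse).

f f

  after f: (1 6 5 4 2)
  after f: (1 5 2 6 4)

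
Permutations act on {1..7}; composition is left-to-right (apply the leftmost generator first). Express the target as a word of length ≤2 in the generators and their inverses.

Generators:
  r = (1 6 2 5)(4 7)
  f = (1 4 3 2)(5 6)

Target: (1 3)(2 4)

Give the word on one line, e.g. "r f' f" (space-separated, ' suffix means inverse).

f' f'

  after f': (1 2 3 4)(5 6)
  after f': (1 3)(2 4)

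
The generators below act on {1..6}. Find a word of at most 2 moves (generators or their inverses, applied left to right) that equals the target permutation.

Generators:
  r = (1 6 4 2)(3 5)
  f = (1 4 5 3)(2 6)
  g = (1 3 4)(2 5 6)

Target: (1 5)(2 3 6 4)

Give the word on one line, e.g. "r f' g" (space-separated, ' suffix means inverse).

  after g: (1 3 4)(2 5 6)
  after r': (1 5)(2 3 6 4)

g r'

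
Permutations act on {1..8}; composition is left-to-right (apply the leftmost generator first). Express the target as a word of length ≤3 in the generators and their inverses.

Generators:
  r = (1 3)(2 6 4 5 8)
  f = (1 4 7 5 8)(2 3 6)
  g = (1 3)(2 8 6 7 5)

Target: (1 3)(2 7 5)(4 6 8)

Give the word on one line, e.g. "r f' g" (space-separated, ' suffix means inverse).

g' g' r'

  after g': (1 3)(2 5 7 6 8)
  after g': (2 7 8 5 6)
  after r': (1 3)(2 7 5)(4 6 8)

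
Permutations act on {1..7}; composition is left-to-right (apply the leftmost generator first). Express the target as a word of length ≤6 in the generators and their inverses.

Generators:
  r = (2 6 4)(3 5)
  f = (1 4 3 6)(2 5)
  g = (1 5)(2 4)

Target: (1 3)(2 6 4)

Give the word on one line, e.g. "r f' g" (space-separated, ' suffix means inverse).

f g' r f'

  after f: (1 4 3 6)(2 5)
  after g': (1 2)(3 6 5 4)
  after r: (1 6 3 4 5 2)
  after f': (1 3)(2 6 4)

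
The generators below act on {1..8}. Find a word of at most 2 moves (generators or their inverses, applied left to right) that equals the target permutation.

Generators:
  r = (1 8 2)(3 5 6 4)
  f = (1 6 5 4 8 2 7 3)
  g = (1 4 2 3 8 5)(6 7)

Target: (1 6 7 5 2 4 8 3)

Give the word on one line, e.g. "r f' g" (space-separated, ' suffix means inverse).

g r'

  after g: (1 4 2 3 8 5)(6 7)
  after r': (1 6 7 5 2 4 8 3)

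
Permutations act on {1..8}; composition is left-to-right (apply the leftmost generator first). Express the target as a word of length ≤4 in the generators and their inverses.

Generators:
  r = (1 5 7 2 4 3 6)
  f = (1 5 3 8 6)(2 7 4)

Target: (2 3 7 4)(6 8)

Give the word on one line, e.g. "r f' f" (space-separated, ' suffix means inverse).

f' r

  after f': (1 6 8 3 5)(2 4 7)
  after r: (2 3 7 4)(6 8)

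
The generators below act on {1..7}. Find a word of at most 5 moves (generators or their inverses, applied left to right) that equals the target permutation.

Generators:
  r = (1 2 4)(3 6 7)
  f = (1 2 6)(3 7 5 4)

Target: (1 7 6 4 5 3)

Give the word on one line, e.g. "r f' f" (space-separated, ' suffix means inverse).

f' r' r'

  after f': (1 6 2)(3 4 5 7)
  after r': (1 3 2 4 5 6)
  after r': (1 7 6 4 5 3)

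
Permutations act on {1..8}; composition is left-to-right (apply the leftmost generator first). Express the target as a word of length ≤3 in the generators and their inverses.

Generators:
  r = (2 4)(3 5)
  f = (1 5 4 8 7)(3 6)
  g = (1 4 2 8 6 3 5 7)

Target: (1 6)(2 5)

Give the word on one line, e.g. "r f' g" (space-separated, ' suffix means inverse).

f r' f'

  after f: (1 5 4 8 7)(3 6)
  after r': (1 3 6 5 2 4 8 7)
  after f': (1 6)(2 5)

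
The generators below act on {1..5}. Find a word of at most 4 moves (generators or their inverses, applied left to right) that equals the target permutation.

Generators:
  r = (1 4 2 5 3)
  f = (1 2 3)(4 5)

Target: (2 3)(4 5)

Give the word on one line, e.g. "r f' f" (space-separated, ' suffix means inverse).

  after f': (1 3 2)(4 5)
  after r': (1 5)(2 3 4)
  after f: (1 4 3 5 2)
  after r': (2 3)(4 5)

f' r' f r'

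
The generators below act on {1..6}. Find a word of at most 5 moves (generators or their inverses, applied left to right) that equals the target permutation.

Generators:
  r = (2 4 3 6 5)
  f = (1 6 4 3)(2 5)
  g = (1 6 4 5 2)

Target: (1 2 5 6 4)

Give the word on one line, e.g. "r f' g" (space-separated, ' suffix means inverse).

  after f: (1 6 4 3)(2 5)
  after f: (1 4)(3 6)
  after r': (1 2 5 6 4)

f f r'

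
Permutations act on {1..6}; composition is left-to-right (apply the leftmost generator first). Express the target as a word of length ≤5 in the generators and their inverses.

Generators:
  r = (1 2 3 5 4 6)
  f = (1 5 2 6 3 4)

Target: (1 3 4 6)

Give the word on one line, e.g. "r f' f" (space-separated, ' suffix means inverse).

r' r' f'

  after r': (1 6 4 5 3 2)
  after r': (1 4 3)(2 6 5)
  after f': (1 3 4 6)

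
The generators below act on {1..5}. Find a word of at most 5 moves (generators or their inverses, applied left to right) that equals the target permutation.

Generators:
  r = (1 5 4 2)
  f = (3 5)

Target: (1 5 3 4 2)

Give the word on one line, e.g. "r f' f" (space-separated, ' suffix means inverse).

  after f': (3 5)
  after r': (1 2 4 5 3)
  after r': (1 4)(2 5 3)
  after r': (1 5 3 4 2)

f' r' r' r'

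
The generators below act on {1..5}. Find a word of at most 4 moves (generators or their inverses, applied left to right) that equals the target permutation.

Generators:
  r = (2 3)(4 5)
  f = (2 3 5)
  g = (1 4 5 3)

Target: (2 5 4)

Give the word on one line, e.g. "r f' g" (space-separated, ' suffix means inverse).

r' f

  after r': (2 3)(4 5)
  after f: (2 5 4)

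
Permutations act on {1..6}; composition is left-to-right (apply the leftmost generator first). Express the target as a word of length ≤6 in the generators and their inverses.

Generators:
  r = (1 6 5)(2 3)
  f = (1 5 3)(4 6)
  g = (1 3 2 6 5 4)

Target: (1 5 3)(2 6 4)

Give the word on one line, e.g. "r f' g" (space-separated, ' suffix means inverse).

  after r': (1 5 6)(2 3)
  after f: (1 3 2)(4 6 5)
  after g': (2 4)
  after f: (1 5 3)(2 6 4)

r' f g' f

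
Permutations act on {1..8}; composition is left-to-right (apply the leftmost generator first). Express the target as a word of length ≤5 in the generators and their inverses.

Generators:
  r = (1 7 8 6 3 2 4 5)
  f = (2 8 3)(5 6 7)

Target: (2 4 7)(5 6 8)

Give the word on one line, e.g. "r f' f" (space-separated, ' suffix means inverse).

  after f': (2 3 8)(5 7 6)
  after r': (1 5)(2 6 4)(3 7 8)
  after f': (1 7 2 5)(3 6 4)
  after r': (2 4 6)(3 8 7)
  after f: (2 4 7)(5 6 8)

f' r' f' r' f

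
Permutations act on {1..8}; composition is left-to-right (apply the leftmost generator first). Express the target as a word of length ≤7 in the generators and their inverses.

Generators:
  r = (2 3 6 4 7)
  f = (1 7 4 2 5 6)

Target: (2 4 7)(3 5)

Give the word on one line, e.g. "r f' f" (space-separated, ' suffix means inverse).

  after f: (1 7 4 2 5 6)
  after f: (1 4 5)(2 6 7)
  after r: (1 7 3 6 2 4 5)
  after f': (2 7 3 5 6 4)
  after r': (2 4 7)(3 5)

f f r f' r'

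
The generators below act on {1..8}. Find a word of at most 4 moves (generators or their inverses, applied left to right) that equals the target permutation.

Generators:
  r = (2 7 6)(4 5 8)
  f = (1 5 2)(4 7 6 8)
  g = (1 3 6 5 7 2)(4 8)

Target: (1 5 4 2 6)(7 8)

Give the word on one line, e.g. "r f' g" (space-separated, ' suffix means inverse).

r' r' f

  after r': (2 6 7)(4 8 5)
  after r': (2 7 6)(4 5 8)
  after f: (1 5 4 2 6)(7 8)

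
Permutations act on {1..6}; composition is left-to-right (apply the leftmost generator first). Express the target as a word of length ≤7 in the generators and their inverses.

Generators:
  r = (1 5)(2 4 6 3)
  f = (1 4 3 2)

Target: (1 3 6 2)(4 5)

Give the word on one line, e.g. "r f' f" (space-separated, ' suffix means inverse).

f' r' r' r' f

  after f': (1 2 3 4)
  after r': (1 3 2 6 4 5)
  after r': (1 6 2 4)
  after r': (1 4 5)(3 6)
  after f: (1 3 6 2)(4 5)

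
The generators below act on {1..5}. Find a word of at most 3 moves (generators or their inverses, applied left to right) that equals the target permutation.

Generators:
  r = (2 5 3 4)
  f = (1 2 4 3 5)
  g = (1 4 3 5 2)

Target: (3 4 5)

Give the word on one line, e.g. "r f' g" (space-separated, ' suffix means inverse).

g' f g'

  after g': (1 2 5 3 4)
  after f: (1 4 2)
  after g': (3 4 5)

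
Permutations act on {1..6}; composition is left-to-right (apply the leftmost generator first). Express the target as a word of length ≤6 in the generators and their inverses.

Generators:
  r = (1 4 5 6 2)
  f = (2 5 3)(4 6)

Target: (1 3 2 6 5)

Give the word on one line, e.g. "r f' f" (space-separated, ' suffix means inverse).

f r r f r

  after f: (2 5 3)(4 6)
  after r: (1 4 2 6 5 3)
  after r: (1 5 3 4)
  after f: (1 3 6 4)(2 5)
  after r: (1 3 2 6 5)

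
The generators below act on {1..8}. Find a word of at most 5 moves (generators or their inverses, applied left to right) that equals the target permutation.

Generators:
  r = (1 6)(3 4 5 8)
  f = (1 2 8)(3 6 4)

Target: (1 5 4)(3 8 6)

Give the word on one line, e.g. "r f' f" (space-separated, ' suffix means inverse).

  after r': (1 6)(3 8 5 4)
  after f': (1 3 2)(5 6 8)
  after r: (1 4 5)(2 6 3)
  after r: (1 5 6 4 8 3 2)
  after f: (1 5 4)(3 8 6)

r' f' r r f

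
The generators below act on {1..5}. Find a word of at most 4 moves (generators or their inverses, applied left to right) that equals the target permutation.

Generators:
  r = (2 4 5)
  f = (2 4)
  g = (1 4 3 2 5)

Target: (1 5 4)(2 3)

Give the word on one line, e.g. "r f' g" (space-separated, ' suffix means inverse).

g' f

  after g': (1 5 2 3 4)
  after f: (1 5 4)(2 3)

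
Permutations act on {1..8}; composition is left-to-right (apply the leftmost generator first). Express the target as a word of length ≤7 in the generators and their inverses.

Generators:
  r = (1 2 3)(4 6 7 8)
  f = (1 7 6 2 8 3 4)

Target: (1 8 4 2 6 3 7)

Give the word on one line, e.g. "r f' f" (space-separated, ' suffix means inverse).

  after r': (1 3 2)(4 8 7 6)
  after f: (1 4 3 8 6)(2 7)
  after f: (2 6 7 8)
  after r: (1 2 7 4 6 8 3)
  after f: (1 8 4 2 6 3 7)

r' f f r f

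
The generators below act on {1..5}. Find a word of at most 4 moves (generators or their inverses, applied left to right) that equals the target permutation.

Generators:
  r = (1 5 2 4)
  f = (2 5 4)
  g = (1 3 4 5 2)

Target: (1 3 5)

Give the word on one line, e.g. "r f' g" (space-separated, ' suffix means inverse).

f' g f f

  after f': (2 4 5)
  after g: (1 3 4 2 5)
  after f: (1 3 2 4 5)
  after f: (1 3 5)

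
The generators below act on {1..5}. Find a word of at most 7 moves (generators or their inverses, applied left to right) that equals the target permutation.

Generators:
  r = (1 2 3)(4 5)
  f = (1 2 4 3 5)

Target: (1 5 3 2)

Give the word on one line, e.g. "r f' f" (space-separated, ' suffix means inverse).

  after f': (1 5 3 4 2)
  after r': (1 4)(2 3 5)
  after f': (1 2 4 5)
  after f': (3 4)
  after f': (1 5 3 2)

f' r' f' f' f'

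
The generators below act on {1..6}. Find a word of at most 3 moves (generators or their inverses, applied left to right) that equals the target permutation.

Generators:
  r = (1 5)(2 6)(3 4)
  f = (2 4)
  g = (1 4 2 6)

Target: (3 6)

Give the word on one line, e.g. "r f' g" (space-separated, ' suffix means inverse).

  after r': (1 5)(2 6)(3 4)
  after f: (1 5)(2 6 4 3)
  after r': (3 6)

r' f r'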